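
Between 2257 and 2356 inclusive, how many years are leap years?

Years divisible by 4: 2260, 2264, …, 2356 — 25 in all.
Of these, 2300 is divisible by 100 but not 400, so not leap.
Leap years: 25 − 1 = 24.

24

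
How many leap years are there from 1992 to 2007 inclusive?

4

Years divisible by 4 in [1992, 2007]: 1992, 1996, 2000, 2004.
2000 is divisible by 400, so still leap.
No century exceptions apply. Count: 4.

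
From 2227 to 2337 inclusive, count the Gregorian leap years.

Years divisible by 4: 2228, 2232, …, 2336 — 28 in all.
Of these, 2300 is divisible by 100 but not 400, so not leap.
Leap years: 28 − 1 = 27.

27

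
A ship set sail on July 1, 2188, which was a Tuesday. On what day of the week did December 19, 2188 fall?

Friday

July 2188: 31 − 1 = 30 days remain.
Then August (31), September (30), October (31), November (30): 31 + 30 + 31 + 30 = 122 days.
December 1–19, 2188: 19 days.
Total: 30 + 122 + 19 = 171 days.
171 mod 7 = 3, so 3 days after Tuesday is Friday.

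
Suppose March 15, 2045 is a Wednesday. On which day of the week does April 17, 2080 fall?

From March 15, 2045 to March 15, 2080: 35 years, of which 9 contain a Feb 29 — 26×365 + 9×366 = 12784 days.
March 2080: 31 − 15 = 16 days remain.
April 1–17, 2080: 17 days.
Residual: 33 days.
Total: 12817 days.
12817 is a multiple of 7, so April 17, 2080 falls on the same weekday: Wednesday.

Wednesday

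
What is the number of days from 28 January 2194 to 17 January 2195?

354

January 2194: 31 − 28 = 3 days remain.
Then 11 full months totalling 334 days.
January 1–17, 2195: 17 days.
Residual: 354 days.
Total: 354 days.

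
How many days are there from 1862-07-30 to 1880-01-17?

6380

Day-of-year of July 30, 1862: 211.
Day-of-year of January 17, 1880: 17.
1862 has 365 days, so 365 − 211 = 154 days remain in 1862.
Full years 1863–1879: 13 common + 4 leap = 13×365 + 4×366 = 6209 days.
Total: 154 + 6209 + 17 = 6380 days.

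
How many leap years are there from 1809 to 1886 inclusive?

19

Years divisible by 4: 1812, 1816, …, 1884 — 19 in all.
No century exceptions apply. Count: 19.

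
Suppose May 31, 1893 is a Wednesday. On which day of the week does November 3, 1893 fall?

Friday

May 1893: 31 − 31 = 0 days remain.
Then June (30), July (31), August (31), September (30), October (31): 30 + 31 + 31 + 30 + 31 = 153 days.
November 1–3, 1893: 3 days.
Total: 0 + 153 + 3 = 156 days.
156 mod 7 = 2, so 2 days after Wednesday is Friday.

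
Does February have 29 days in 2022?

2022 is not a leap year.

No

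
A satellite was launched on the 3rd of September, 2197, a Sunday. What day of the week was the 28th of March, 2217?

Friday

Day-of-year of September 3, 2197: 246.
Day-of-year of March 28, 2217: 87.
2197 has 365 days, so 365 − 246 = 119 days remain in 2197.
Full years 2198–2216: 15 common + 4 leap = 15×365 + 4×366 = 6939 days.
Total: 119 + 6939 + 87 = 7145 days.
7145 mod 7 = 5, so 5 days after Sunday is Friday.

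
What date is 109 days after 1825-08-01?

1825-11-18

Count 109 days after August 1, 1825:
August 1825: 31 − 1 = 30 days remain.
Then September (30), October (31): 30 + 31 = 61 days.
November 1–18, 1825: 18 days.
Total: 30 + 61 + 18 = 109 days.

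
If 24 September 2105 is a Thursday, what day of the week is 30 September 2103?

Sunday

Count forward from the earlier date (September 30, 2103) to the later (September 24, 2105):
September 2103: 30 − 30 = 0 days remain.
Then 23 full months totalling 701 days.
September 1–24, 2105: 24 days.
Total: 0 + 701 + 24 = 725 days.
725 mod 7 = 4, so 4 days before Thursday is Sunday.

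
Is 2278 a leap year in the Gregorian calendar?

No

2278 is not a leap year.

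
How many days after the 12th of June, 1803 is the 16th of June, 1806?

1100

June 12, 1803 → June 12, 1804: 366 days (1804 is a leap year).
June 12, 1804 → June 12, 1805: 365 days.
June 12, 1805 → June 12, 1806: 365 days.
Within June 1806: 16 − 12 = 4 days.
Total: 1100 days.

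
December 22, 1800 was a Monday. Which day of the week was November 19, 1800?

Count forward from the earlier date (November 19, 1800) to the later (December 22, 1800):
November 1800: 30 − 19 = 11 days remain.
December 1–22, 1800: 22 days.
Total: 11 + 22 = 33 days.
33 mod 7 = 5, so 5 days before Monday is Wednesday.

Wednesday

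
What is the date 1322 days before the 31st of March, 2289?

the 17th of August, 2285

Count 1322 days before March 31, 2289:
August 17, 2285 → August 17, 2286: 365 days.
August 17, 2286 → August 17, 2287: 365 days.
August 17, 2287 → August 17, 2288: 366 days (2288 is a leap year).
August 2288: 31 − 17 = 14 days remain.
Then September (30), October (31), November (30), December (31), January (31), February 2289 (28): 30 + 31 + 30 + 31 + 31 + 28 = 181 days.
March 1–31, 2289: 31 days.
Residual: 226 days.
Total: 1322 days.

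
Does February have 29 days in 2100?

No

2100 is not a leap year (divisible by 100 but not 400).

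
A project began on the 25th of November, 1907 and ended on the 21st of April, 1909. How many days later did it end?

Day-of-year of November 25, 1907: 329.
Day-of-year of April 21, 1909: 111.
1907 has 365 days, so 365 − 329 = 36 days remain in 1907.
Full years: 1908: 366. Sum = 366.
Total: 36 + 366 + 111 = 513 days.

513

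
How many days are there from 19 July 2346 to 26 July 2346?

7

Within July 2346: 26 − 19 = 7 days.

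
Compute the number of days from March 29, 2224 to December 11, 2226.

987

March 2224: 31 − 29 = 2 days remain.
Then 32 full months totalling 974 days.
December 1–11, 2226: 11 days.
Total: 2 + 974 + 11 = 987 days.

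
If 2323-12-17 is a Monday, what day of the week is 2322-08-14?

Count forward from the earlier date (August 14, 2322) to the later (December 17, 2323):
Day-of-year of August 14, 2322: 226.
Day-of-year of December 17, 2323: 351.
2322 has 365 days, so 365 − 226 = 139 days remain in 2322.
Total: 139 + 351 = 490 days.
490 is a multiple of 7, so 2322-08-14 falls on the same weekday: Monday.

Monday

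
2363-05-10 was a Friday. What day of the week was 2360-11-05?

Count forward from the earlier date (November 5, 2360) to the later (May 10, 2363):
November 5, 2360 → November 5, 2361: 365 days.
November 5, 2361 → November 5, 2362: 365 days.
November 2362: 30 − 5 = 25 days remain.
Then December (31), January (31), February 2363 (28), March (31), April (30): 31 + 31 + 28 + 31 + 30 = 151 days.
May 1–10, 2363: 10 days.
Residual: 186 days.
Total: 916 days.
916 mod 7 = 6, so 6 days before Friday is Saturday.

Saturday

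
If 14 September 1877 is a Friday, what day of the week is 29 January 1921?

From September 14, 1877 to September 14, 1920: 43 years, of which 10 contain a Feb 29 — 33×365 + 10×366 = 15705 days.
(1900 is not a leap year (divisible by 100 but not 400).)
September 1920: 30 − 14 = 16 days remain.
Then October (31), November (30), December (31): 31 + 30 + 31 = 92 days.
January 1–29, 1921: 29 days.
Residual: 137 days.
Total: 15842 days.
15842 mod 7 = 1, so 1 day after Friday is Saturday.

Saturday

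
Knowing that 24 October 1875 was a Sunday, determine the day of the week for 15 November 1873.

Saturday

Count forward from the earlier date (November 15, 1873) to the later (October 24, 1875):
Day-of-year of November 15, 1873: 319.
Day-of-year of October 24, 1875: 297.
1873 has 365 days, so 365 − 319 = 46 days remain in 1873.
Full years: 1874: 365. Sum = 365.
Total: 46 + 365 + 297 = 708 days.
708 mod 7 = 1, so 1 day before Sunday is Saturday.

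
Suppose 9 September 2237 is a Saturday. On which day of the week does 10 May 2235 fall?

Count forward from the earlier date (May 10, 2235) to the later (September 9, 2237):
May 2235: 31 − 10 = 21 days remain.
Then 27 full months totalling 823 days.
September 1–9, 2237: 9 days.
Total: 21 + 823 + 9 = 853 days.
853 mod 7 = 6, so 6 days before Saturday is Sunday.

Sunday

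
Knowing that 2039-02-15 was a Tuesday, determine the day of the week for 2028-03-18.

Count forward from the earlier date (March 18, 2028) to the later (February 15, 2039):
Day-of-year of March 18, 2028: 78.
Day-of-year of February 15, 2039: 46.
2028 has 366 days, so 366 − 78 = 288 days remain in 2028.
Full years 2029–2038: 8 common + 2 leap = 8×365 + 2×366 = 3652 days.
Total: 288 + 3652 + 46 = 3986 days.
3986 mod 7 = 3, so 3 days before Tuesday is Saturday.

Saturday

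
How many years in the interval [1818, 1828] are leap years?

3

Years divisible by 4 in [1818, 1828]: 1820, 1824, 1828.
No century exceptions apply. Count: 3.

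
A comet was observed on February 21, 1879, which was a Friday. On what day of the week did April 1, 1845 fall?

Count forward from the earlier date (April 1, 1845) to the later (February 21, 1879):
Day-of-year of April 1, 1845: 91.
Day-of-year of February 21, 1879: 52.
1845 has 365 days, so 365 − 91 = 274 days remain in 1845.
Full years 1846–1878: 25 common + 8 leap = 25×365 + 8×366 = 12053 days.
Total: 274 + 12053 + 52 = 12379 days.
12379 mod 7 = 3, so 3 days before Friday is Tuesday.

Tuesday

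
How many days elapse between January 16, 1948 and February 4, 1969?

Day-of-year of January 16, 1948: 16.
Day-of-year of February 4, 1969: 35.
1948 has 366 days, so 366 − 16 = 350 days remain in 1948.
Full years 1949–1968: 15 common + 5 leap = 15×365 + 5×366 = 7305 days.
Total: 350 + 7305 + 35 = 7690 days.

7690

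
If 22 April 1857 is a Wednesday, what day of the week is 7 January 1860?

Saturday

Day-of-year of April 22, 1857: 112.
Day-of-year of January 7, 1860: 7.
1857 has 365 days, so 365 − 112 = 253 days remain in 1857.
Full years: 1858: 365; 1859: 365. Sum = 730.
Total: 253 + 730 + 7 = 990 days.
990 mod 7 = 3, so 3 days after Wednesday is Saturday.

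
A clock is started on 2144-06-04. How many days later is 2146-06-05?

731

June 4, 2144 → June 4, 2145: 365 days.
June 4, 2145 → June 4, 2146: 365 days.
Within June 2146: 5 − 4 = 1 day.
Total: 731 days.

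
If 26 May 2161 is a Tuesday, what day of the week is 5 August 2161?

Wednesday

May 2161: 31 − 26 = 5 days remain.
Then June (30), July (31): 30 + 31 = 61 days.
August 1–5, 2161: 5 days.
Total: 5 + 61 + 5 = 71 days.
71 mod 7 = 1, so 1 day after Tuesday is Wednesday.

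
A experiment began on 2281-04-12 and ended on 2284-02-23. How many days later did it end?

Day-of-year of April 12, 2281: 102.
Day-of-year of February 23, 2284: 54.
2281 has 365 days, so 365 − 102 = 263 days remain in 2281.
Full years: 2282: 365; 2283: 365. Sum = 730.
Total: 263 + 730 + 54 = 1047 days.

1047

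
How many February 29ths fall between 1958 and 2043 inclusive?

Years divisible by 4: 1960, 1964, …, 2040 — 21 in all.
2000 is divisible by 400, so still leap.
No century exceptions apply. Count: 21.

21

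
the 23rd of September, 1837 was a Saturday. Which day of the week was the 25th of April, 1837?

Tuesday

Count forward from the earlier date (April 25, 1837) to the later (September 23, 1837):
April 1837: 30 − 25 = 5 days remain.
Then May (31), June (30), July (31), August (31): 31 + 30 + 31 + 31 = 123 days.
September 1–23, 1837: 23 days.
Total: 5 + 123 + 23 = 151 days.
151 mod 7 = 4, so 4 days before Saturday is Tuesday.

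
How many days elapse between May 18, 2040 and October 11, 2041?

May 2040: 31 − 18 = 13 days remain.
Then 16 full months totalling 487 days.
October 1–11, 2041: 11 days.
Total: 13 + 487 + 11 = 511 days.

511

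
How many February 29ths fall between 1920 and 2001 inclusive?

Years divisible by 4: 1920, 1924, …, 2000 — 21 in all.
2000 is divisible by 400, so still leap.
No century exceptions apply. Count: 21.

21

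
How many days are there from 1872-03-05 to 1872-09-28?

207

March 1872: 31 − 5 = 26 days remain.
Then April (30), May (31), June (30), July (31), August (31): 30 + 31 + 30 + 31 + 31 = 153 days.
September 1–28, 1872: 28 days.
Total: 26 + 153 + 28 = 207 days.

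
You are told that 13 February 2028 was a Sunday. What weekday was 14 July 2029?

Day-of-year of February 13, 2028: 44.
Day-of-year of July 14, 2029: 195.
2028 has 366 days, so 366 − 44 = 322 days remain in 2028.
Total: 322 + 195 = 517 days.
517 mod 7 = 6, so 6 days after Sunday is Saturday.

Saturday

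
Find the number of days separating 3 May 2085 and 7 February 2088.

May 3, 2085 → May 3, 2086: 365 days.
May 3, 2086 → May 3, 2087: 365 days.
May 2087: 31 − 3 = 28 days remain.
Then June (30), July (31), August (31), September (30), October (31), November (30), December (31), January (31): 30 + 31 + 31 + 30 + 31 + 30 + 31 + 31 = 245 days.
February 1–7, 2088: 7 days (2088 is a leap year).
Residual: 280 days.
Total: 1010 days.

1010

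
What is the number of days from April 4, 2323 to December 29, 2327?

1730

April 4, 2323 → April 4, 2324: 366 days (2324 is a leap year).
April 4, 2324 → April 4, 2325: 365 days.
April 4, 2325 → April 4, 2326: 365 days.
April 4, 2326 → April 4, 2327: 365 days.
April 2327: 30 − 4 = 26 days remain.
Then May (31), June (30), July (31), August (31), September (30), October (31), November (30): 31 + 30 + 31 + 31 + 30 + 31 + 30 = 214 days.
December 1–29, 2327: 29 days.
Residual: 269 days.
Total: 1730 days.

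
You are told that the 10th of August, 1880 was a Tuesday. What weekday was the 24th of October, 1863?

Count forward from the earlier date (October 24, 1863) to the later (August 10, 1880):
From October 24, 1863 to October 24, 1879: 16 years, of which 4 contain a Feb 29 — 12×365 + 4×366 = 5844 days.
October 1879: 31 − 24 = 7 days remain.
Then 9 full months totalling 274 days.
August 1–10, 1880: 10 days.
Residual: 291 days.
Total: 6135 days.
6135 mod 7 = 3, so 3 days before Tuesday is Saturday.

Saturday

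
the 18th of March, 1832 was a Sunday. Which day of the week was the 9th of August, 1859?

Day-of-year of March 18, 1832: 78.
Day-of-year of August 9, 1859: 221.
1832 has 366 days, so 366 − 78 = 288 days remain in 1832.
Full years 1833–1858: 20 common + 6 leap = 20×365 + 6×366 = 9496 days.
Total: 288 + 9496 + 221 = 10005 days.
10005 mod 7 = 2, so 2 days after Sunday is Tuesday.

Tuesday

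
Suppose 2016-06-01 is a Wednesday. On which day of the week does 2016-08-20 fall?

Saturday

June 2016: 30 − 1 = 29 days remain.
Then July (31): 31 days.
August 1–20, 2016: 20 days.
Total: 29 + 31 + 20 = 80 days.
80 mod 7 = 3, so 3 days after Wednesday is Saturday.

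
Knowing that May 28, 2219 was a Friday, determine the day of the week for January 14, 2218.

Wednesday

Count forward from the earlier date (January 14, 2218) to the later (May 28, 2219):
January 14, 2218 → January 14, 2219: 365 days.
January 2219: 31 − 14 = 17 days remain.
Then February 2219 (28), March (31), April (30): 28 + 31 + 30 = 89 days.
May 1–28, 2219: 28 days.
Residual: 134 days.
Total: 499 days.
499 mod 7 = 2, so 2 days before Friday is Wednesday.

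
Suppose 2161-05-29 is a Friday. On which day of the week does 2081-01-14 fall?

Tuesday

Count forward from the earlier date (January 14, 2081) to the later (May 29, 2161):
Day-of-year of January 14, 2081: 14.
Day-of-year of May 29, 2161: 149.
2081 has 365 days, so 365 − 14 = 351 days remain in 2081.
Full years 2082–2160: 60 common + 19 leap = 60×365 + 19×366 = 28854 days.
Total: 351 + 28854 + 149 = 29354 days.
29354 mod 7 = 3, so 3 days before Friday is Tuesday.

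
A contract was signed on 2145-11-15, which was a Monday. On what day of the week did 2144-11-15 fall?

Count forward from the earlier date (November 15, 2144) to the later (November 15, 2145):
November 2144: 30 − 15 = 15 days remain.
Then 11 full months totalling 335 days.
November 1–15, 2145: 15 days.
Total: 15 + 335 + 15 = 365 days.
365 mod 7 = 1, so 1 day before Monday is Sunday.

Sunday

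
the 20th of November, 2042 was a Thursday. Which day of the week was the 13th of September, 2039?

Tuesday

Count forward from the earlier date (September 13, 2039) to the later (November 20, 2042):
September 13, 2039 → September 13, 2040: 366 days (2040 is a leap year).
September 13, 2040 → September 13, 2041: 365 days.
September 13, 2041 → September 13, 2042: 365 days.
September 2042: 30 − 13 = 17 days remain.
Then October (31): 31 days.
November 1–20, 2042: 20 days.
Residual: 68 days.
Total: 1164 days.
1164 mod 7 = 2, so 2 days before Thursday is Tuesday.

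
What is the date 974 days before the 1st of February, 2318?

the 3rd of June, 2315

Count 974 days before February 1, 2318:
June 3, 2315 → June 3, 2316: 366 days (2316 is a leap year).
June 3, 2316 → June 3, 2317: 365 days.
June 2317: 30 − 3 = 27 days remain.
Then July (31), August (31), September (30), October (31), November (30), December (31), January (31): 31 + 31 + 30 + 31 + 30 + 31 + 31 = 215 days.
February 1, 2318: 1 day (2318 is not a leap year).
Residual: 243 days.
Total: 974 days.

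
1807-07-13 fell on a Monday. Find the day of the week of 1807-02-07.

Count forward from the earlier date (February 7, 1807) to the later (July 13, 1807):
February 1807: 28 − 7 = 21 days remain (1807 is not a leap year, so February has 28 days).
Then March (31), April (30), May (31), June (30): 31 + 30 + 31 + 30 = 122 days.
July 1–13, 1807: 13 days.
Total: 21 + 122 + 13 = 156 days.
156 mod 7 = 2, so 2 days before Monday is Saturday.

Saturday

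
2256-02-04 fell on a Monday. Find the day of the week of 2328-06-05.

Day-of-year of February 4, 2256: 35.
Day-of-year of June 5, 2328: 157.
2256 has 366 days, so 366 − 35 = 331 days remain in 2256.
Full years 2257–2327: 55 common + 16 leap = 55×365 + 16×366 = 25931 days.
Total: 331 + 25931 + 157 = 26419 days.
26419 mod 7 = 1, so 1 day after Monday is Tuesday.

Tuesday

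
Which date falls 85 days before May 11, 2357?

February 15, 2357

Count 85 days before May 11, 2357:
February 2357: 28 − 15 = 13 days remain (2357 is not a leap year, so February has 28 days).
Then March (31), April (30): 31 + 30 = 61 days.
May 1–11, 2357: 11 days.
Total: 13 + 61 + 11 = 85 days.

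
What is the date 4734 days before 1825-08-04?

1812-08-18

Count 4734 days before August 4, 1825:
From August 18, 1812 to August 18, 1824: 12 years, of which 3 contain a Feb 29 — 9×365 + 3×366 = 4383 days.
August 1824: 31 − 18 = 13 days remain.
Then 11 full months totalling 334 days.
August 1–4, 1825: 4 days.
Residual: 351 days.
Total: 4734 days.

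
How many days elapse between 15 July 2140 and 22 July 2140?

Within July 2140: 22 − 15 = 7 days.

7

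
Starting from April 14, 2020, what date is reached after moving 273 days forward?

January 12, 2021

Count 273 days after April 14, 2020:
April 2020: 30 − 14 = 16 days remain.
Then May (31), June (30), July (31), August (31), September (30), October (31), November (30), December (31): 31 + 30 + 31 + 31 + 30 + 31 + 30 + 31 = 245 days.
January 1–12, 2021: 12 days.
Total: 16 + 245 + 12 = 273 days.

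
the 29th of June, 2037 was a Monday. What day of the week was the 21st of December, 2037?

June 2037: 30 − 29 = 1 day remains.
Then July (31), August (31), September (30), October (31), November (30): 31 + 31 + 30 + 31 + 30 = 153 days.
December 1–21, 2037: 21 days.
Total: 1 + 153 + 21 = 175 days.
175 is a multiple of 7, so the 21st of December, 2037 falls on the same weekday: Monday.

Monday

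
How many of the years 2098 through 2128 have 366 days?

Years divisible by 4 in [2098, 2128]: 2100, 2104, 2108, 2112, 2116, 2120, 2124, 2128.
Of these, 2100 is divisible by 100 but not 400, so not leap.
Leap years: 8 − 1 = 7.

7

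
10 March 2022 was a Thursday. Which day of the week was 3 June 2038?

Thursday

Day-of-year of March 10, 2022: 69.
Day-of-year of June 3, 2038: 154.
2022 has 365 days, so 365 − 69 = 296 days remain in 2022.
Full years 2023–2037: 11 common + 4 leap = 11×365 + 4×366 = 5479 days.
Total: 296 + 5479 + 154 = 5929 days.
5929 is a multiple of 7, so 3 June 2038 falls on the same weekday: Thursday.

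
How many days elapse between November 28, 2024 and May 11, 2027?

Day-of-year of November 28, 2024: 333.
Day-of-year of May 11, 2027: 131.
2024 has 366 days, so 366 − 333 = 33 days remain in 2024.
Full years: 2025: 365; 2026: 365. Sum = 730.
Total: 33 + 730 + 131 = 894 days.

894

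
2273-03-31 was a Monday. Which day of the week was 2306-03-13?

Tuesday

From March 31, 2273 to March 31, 2305: 32 years, of which 7 contain a Feb 29 — 25×365 + 7×366 = 11687 days.
(2300 is not a leap year (divisible by 100 but not 400).)
March 2305: 31 − 31 = 0 days remain.
Then 11 full months totalling 334 days.
March 1–13, 2306: 13 days.
Residual: 347 days.
Total: 12034 days.
12034 mod 7 = 1, so 1 day after Monday is Tuesday.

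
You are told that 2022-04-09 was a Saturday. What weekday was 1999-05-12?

Count forward from the earlier date (May 12, 1999) to the later (April 9, 2022):
From May 12, 1999 to May 12, 2021: 22 years, of which 6 contain a Feb 29 — 16×365 + 6×366 = 8036 days.
(2000 is a leap year (divisible by 400).)
May 2021: 31 − 12 = 19 days remain.
Then 10 full months totalling 304 days.
April 1–9, 2022: 9 days.
Residual: 332 days.
Total: 8368 days.
8368 mod 7 = 3, so 3 days before Saturday is Wednesday.

Wednesday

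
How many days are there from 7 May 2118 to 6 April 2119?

Day-of-year of May 7, 2118: 127.
Day-of-year of April 6, 2119: 96.
2118 has 365 days, so 365 − 127 = 238 days remain in 2118.
Total: 238 + 96 = 334 days.

334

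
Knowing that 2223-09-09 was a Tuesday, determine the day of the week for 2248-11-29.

Day-of-year of September 9, 2223: 252.
Day-of-year of November 29, 2248: 334.
2223 has 365 days, so 365 − 252 = 113 days remain in 2223.
Full years 2224–2247: 18 common + 6 leap = 18×365 + 6×366 = 8766 days.
Total: 113 + 8766 + 334 = 9213 days.
9213 mod 7 = 1, so 1 day after Tuesday is Wednesday.

Wednesday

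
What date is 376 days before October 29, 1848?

October 19, 1847

Count 376 days before October 29, 1848:
Day-of-year of October 19, 1847: 292.
Day-of-year of October 29, 1848: 303.
1847 has 365 days, so 365 − 292 = 73 days remain in 1847.
Total: 73 + 303 = 376 days.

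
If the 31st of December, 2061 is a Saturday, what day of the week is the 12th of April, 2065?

December 31, 2061 → December 31, 2062: 365 days.
December 31, 2062 → December 31, 2063: 365 days.
December 31, 2063 → December 31, 2064: 366 days (2064 is a leap year).
December 2064: 31 − 31 = 0 days remain.
Then January (31), February 2065 (28), March (31): 31 + 28 + 31 = 90 days.
April 1–12, 2065: 12 days.
Residual: 102 days.
Total: 1198 days.
1198 mod 7 = 1, so 1 day after Saturday is Sunday.

Sunday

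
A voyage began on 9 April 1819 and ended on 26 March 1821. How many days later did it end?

April 9, 1819 → April 9, 1820: 366 days (1820 is a leap year).
April 1820: 30 − 9 = 21 days remain.
Then 10 full months totalling 304 days.
March 1–26, 1821: 26 days.
Residual: 351 days.
Total: 717 days.

717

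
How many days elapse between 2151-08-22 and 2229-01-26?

28281

Day-of-year of August 22, 2151: 234.
Day-of-year of January 26, 2229: 26.
2151 has 365 days, so 365 − 234 = 131 days remain in 2151.
Full years 2152–2228: 58 common + 19 leap = 58×365 + 19×366 = 28124 days.
Total: 131 + 28124 + 26 = 28281 days.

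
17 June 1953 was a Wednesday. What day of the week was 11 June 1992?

From June 17, 1953 to June 17, 1991: 38 years, of which 9 contain a Feb 29 — 29×365 + 9×366 = 13879 days.
June 1991: 30 − 17 = 13 days remain.
Then 11 full months totalling 336 days.
June 1–11, 1992: 11 days.
Residual: 360 days.
Total: 14239 days.
14239 mod 7 = 1, so 1 day after Wednesday is Thursday.

Thursday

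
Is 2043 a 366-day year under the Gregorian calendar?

2043 is not a leap year.

No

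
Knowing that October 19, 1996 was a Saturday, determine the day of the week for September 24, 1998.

Thursday

October 19, 1996 → October 19, 1997: 365 days.
October 1997: 31 − 19 = 12 days remain.
Then 10 full months totalling 304 days.
September 1–24, 1998: 24 days.
Residual: 340 days.
Total: 705 days.
705 mod 7 = 5, so 5 days after Saturday is Thursday.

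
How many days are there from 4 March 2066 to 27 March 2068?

754

March 2066: 31 − 4 = 27 days remain.
Then 23 full months totalling 700 days.
March 1–27, 2068: 27 days.
Total: 27 + 700 + 27 = 754 days.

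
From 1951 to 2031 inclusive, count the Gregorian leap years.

20

Years divisible by 4: 1952, 1956, …, 2028 — 20 in all.
2000 is divisible by 400, so still leap.
No century exceptions apply. Count: 20.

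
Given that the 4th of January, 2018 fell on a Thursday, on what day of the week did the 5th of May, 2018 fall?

Saturday

January 2018: 31 − 4 = 27 days remain.
Then February 2018 (28), March (31), April (30): 28 + 31 + 30 = 89 days.
May 1–5, 2018: 5 days.
Total: 27 + 89 + 5 = 121 days.
121 mod 7 = 2, so 2 days after Thursday is Saturday.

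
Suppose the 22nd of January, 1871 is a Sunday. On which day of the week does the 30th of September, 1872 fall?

Day-of-year of January 22, 1871: 22.
Day-of-year of September 30, 1872: 274.
1871 has 365 days, so 365 − 22 = 343 days remain in 1871.
Total: 343 + 274 = 617 days.
617 mod 7 = 1, so 1 day after Sunday is Monday.

Monday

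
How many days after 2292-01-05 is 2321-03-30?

10676

From January 5, 2292 to January 5, 2321: 29 years, of which 7 contain a Feb 29 — 22×365 + 7×366 = 10592 days.
(2300 is not a leap year (divisible by 100 but not 400).)
January 2321: 31 − 5 = 26 days remain.
Then February 2321 (28): 28 days.
March 1–30, 2321: 30 days.
Residual: 84 days.
Total: 10676 days.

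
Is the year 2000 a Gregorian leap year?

2000 is a leap year (divisible by 400).

Yes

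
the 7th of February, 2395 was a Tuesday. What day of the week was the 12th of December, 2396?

Thursday

February 2395: 28 − 7 = 21 days remain (2395 is not a leap year, so February has 28 days).
Then 21 full months totalling 641 days.
December 1–12, 2396: 12 days.
Total: 21 + 641 + 12 = 674 days.
674 mod 7 = 2, so 2 days after Tuesday is Thursday.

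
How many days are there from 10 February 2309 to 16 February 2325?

Day-of-year of February 10, 2309: 41.
Day-of-year of February 16, 2325: 47.
2309 has 365 days, so 365 − 41 = 324 days remain in 2309.
Full years 2310–2324: 11 common + 4 leap = 11×365 + 4×366 = 5479 days.
Total: 324 + 5479 + 47 = 5850 days.

5850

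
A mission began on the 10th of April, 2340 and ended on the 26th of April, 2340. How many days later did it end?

16

Within April 2340: 26 − 10 = 16 days.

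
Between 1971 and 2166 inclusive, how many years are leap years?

Years divisible by 4: 1972, 1976, …, 2164 — 49 in all.
Of these, 2100 is divisible by 100 but not 400, so not leap.
2000 is divisible by 400, so still leap.
Leap years: 49 − 1 = 48.

48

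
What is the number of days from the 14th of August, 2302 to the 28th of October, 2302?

August 2302: 31 − 14 = 17 days remain.
Then September (30): 30 days.
October 1–28, 2302: 28 days.
Total: 17 + 30 + 28 = 75 days.

75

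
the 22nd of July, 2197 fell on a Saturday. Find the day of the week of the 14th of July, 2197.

Friday

Count forward from the earlier date (July 14, 2197) to the later (July 22, 2197):
Within July 2197: 22 − 14 = 8 days.
8 mod 7 = 1, so 1 day before Saturday is Friday.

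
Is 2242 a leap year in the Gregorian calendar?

No

2242 is not a leap year.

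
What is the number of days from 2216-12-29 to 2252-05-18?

Day-of-year of December 29, 2216: 364.
Day-of-year of May 18, 2252: 139.
2216 has 366 days, so 366 − 364 = 2 days remain in 2216.
Full years 2217–2251: 27 common + 8 leap = 27×365 + 8×366 = 12783 days.
Total: 2 + 12783 + 139 = 12924 days.

12924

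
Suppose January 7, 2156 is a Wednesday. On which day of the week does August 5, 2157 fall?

Friday

January 7, 2156 → January 7, 2157: 366 days (2156 is a leap year).
January 2157: 31 − 7 = 24 days remain.
Then February 2157 (28), March (31), April (30), May (31), June (30), July (31): 28 + 31 + 30 + 31 + 30 + 31 = 181 days.
August 1–5, 2157: 5 days.
Residual: 210 days.
Total: 576 days.
576 mod 7 = 2, so 2 days after Wednesday is Friday.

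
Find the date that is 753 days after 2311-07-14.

2313-08-05

Count 753 days after July 14, 2311:
July 14, 2311 → July 14, 2312: 366 days (2312 is a leap year).
July 14, 2312 → July 14, 2313: 365 days.
July 2313: 31 − 14 = 17 days remain.
August 1–5, 2313: 5 days.
Residual: 22 days.
Total: 753 days.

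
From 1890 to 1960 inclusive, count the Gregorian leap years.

17

Years divisible by 4: 1892, 1896, …, 1960 — 18 in all.
Of these, 1900 is divisible by 100 but not 400, so not leap.
Leap years: 18 − 1 = 17.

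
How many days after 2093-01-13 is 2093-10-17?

277

January 2093: 31 − 13 = 18 days remain.
Then February 2093 (28), March (31), April (30), May (31), June (30), July (31), August (31), September (30): 28 + 31 + 30 + 31 + 30 + 31 + 31 + 30 = 242 days.
October 1–17, 2093: 17 days.
Total: 18 + 242 + 17 = 277 days.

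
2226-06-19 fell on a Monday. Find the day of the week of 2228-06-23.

June 2226: 30 − 19 = 11 days remain.
Then 23 full months totalling 701 days.
June 1–23, 2228: 23 days.
Total: 11 + 701 + 23 = 735 days.
735 is a multiple of 7, so 2228-06-23 falls on the same weekday: Monday.

Monday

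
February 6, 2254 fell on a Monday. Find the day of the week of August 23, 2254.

February 2254: 28 − 6 = 22 days remain (2254 is not a leap year, so February has 28 days).
Then March (31), April (30), May (31), June (30), July (31): 31 + 30 + 31 + 30 + 31 = 153 days.
August 1–23, 2254: 23 days.
Total: 22 + 153 + 23 = 198 days.
198 mod 7 = 2, so 2 days after Monday is Wednesday.

Wednesday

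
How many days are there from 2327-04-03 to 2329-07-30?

April 2327: 30 − 3 = 27 days remain.
Then 26 full months totalling 792 days.
July 1–30, 2329: 30 days.
Total: 27 + 792 + 30 = 849 days.

849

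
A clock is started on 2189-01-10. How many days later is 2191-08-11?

January 10, 2189 → January 10, 2190: 365 days.
January 10, 2190 → January 10, 2191: 365 days.
January 2191: 31 − 10 = 21 days remain.
Then February 2191 (28), March (31), April (30), May (31), June (30), July (31): 28 + 31 + 30 + 31 + 30 + 31 = 181 days.
August 1–11, 2191: 11 days.
Residual: 213 days.
Total: 943 days.

943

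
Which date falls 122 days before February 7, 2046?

October 8, 2045

Count 122 days before February 7, 2046:
Day-of-year of October 8, 2045: 281.
Day-of-year of February 7, 2046: 38.
2045 has 365 days, so 365 − 281 = 84 days remain in 2045.
Total: 84 + 38 = 122 days.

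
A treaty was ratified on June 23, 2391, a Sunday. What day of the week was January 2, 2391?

Count forward from the earlier date (January 2, 2391) to the later (June 23, 2391):
January 2391: 31 − 2 = 29 days remain.
Then February 2391 (28), March (31), April (30), May (31): 28 + 31 + 30 + 31 = 120 days.
June 1–23, 2391: 23 days.
Total: 29 + 120 + 23 = 172 days.
172 mod 7 = 4, so 4 days before Sunday is Wednesday.

Wednesday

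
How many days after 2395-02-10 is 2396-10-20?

February 10, 2395 → February 10, 2396: 365 days.
February 2396: 29 − 10 = 19 days remain (2396 is a leap year, so February has 29 days).
Then March (31), April (30), May (31), June (30), July (31), August (31), September (30): 31 + 30 + 31 + 30 + 31 + 31 + 30 = 214 days.
October 1–20, 2396: 20 days.
Residual: 253 days.
Total: 618 days.

618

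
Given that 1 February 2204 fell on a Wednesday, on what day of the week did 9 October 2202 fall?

Count forward from the earlier date (October 9, 2202) to the later (February 1, 2204):
October 9, 2202 → October 9, 2203: 365 days.
October 2203: 31 − 9 = 22 days remain.
Then November (30), December (31), January (31): 30 + 31 + 31 = 92 days.
February 1, 2204: 1 day (2204 is a leap year).
Residual: 115 days.
Total: 480 days.
480 mod 7 = 4, so 4 days before Wednesday is Saturday.

Saturday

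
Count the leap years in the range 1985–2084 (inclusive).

Years divisible by 4: 1988, 1992, …, 2084 — 25 in all.
2000 is divisible by 400, so still leap.
No century exceptions apply. Count: 25.

25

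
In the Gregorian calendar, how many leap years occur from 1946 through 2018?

Years divisible by 4: 1948, 1952, …, 2016 — 18 in all.
2000 is divisible by 400, so still leap.
No century exceptions apply. Count: 18.

18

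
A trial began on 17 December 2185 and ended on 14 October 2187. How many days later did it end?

December 2185: 31 − 17 = 14 days remain.
Then 21 full months totalling 638 days.
October 1–14, 2187: 14 days.
Total: 14 + 638 + 14 = 666 days.

666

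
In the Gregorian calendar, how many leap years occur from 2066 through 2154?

21

Years divisible by 4: 2068, 2072, …, 2152 — 22 in all.
Of these, 2100 is divisible by 100 but not 400, so not leap.
Leap years: 22 − 1 = 21.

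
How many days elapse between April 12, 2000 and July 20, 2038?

From April 12, 2000 to April 12, 2038: 38 years, of which 9 contain a Feb 29 — 29×365 + 9×366 = 13879 days.
April 2038: 30 − 12 = 18 days remain.
Then May (31), June (30): 31 + 30 = 61 days.
July 1–20, 2038: 20 days.
Residual: 99 days.
Total: 13978 days.

13978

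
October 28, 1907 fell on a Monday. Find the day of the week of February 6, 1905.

Count forward from the earlier date (February 6, 1905) to the later (October 28, 1907):
Day-of-year of February 6, 1905: 37.
Day-of-year of October 28, 1907: 301.
1905 has 365 days, so 365 − 37 = 328 days remain in 1905.
Full years: 1906: 365. Sum = 365.
Total: 328 + 365 + 301 = 994 days.
994 is a multiple of 7, so February 6, 1905 falls on the same weekday: Monday.

Monday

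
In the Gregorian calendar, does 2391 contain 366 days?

2391 is not a leap year.

No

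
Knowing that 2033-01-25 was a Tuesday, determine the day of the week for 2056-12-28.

Thursday

Day-of-year of January 25, 2033: 25.
Day-of-year of December 28, 2056: 363.
2033 has 365 days, so 365 − 25 = 340 days remain in 2033.
Full years 2034–2055: 17 common + 5 leap = 17×365 + 5×366 = 8035 days.
Total: 340 + 8035 + 363 = 8738 days.
8738 mod 7 = 2, so 2 days after Tuesday is Thursday.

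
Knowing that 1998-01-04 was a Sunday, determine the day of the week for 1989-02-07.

Tuesday

Count forward from the earlier date (February 7, 1989) to the later (January 4, 1998):
From February 7, 1989 to February 7, 1997: 8 years, of which 2 contain a Feb 29 — 6×365 + 2×366 = 2922 days.
February 1997: 28 − 7 = 21 days remain (1997 is not a leap year, so February has 28 days).
Then 10 full months totalling 306 days.
January 1–4, 1998: 4 days.
Residual: 331 days.
Total: 3253 days.
3253 mod 7 = 5, so 5 days before Sunday is Tuesday.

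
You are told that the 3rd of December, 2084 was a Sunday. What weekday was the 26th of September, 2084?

Tuesday

Count forward from the earlier date (September 26, 2084) to the later (December 3, 2084):
September 2084: 30 − 26 = 4 days remain.
Then October (31), November (30): 31 + 30 = 61 days.
December 1–3, 2084: 3 days.
Total: 4 + 61 + 3 = 68 days.
68 mod 7 = 5, so 5 days before Sunday is Tuesday.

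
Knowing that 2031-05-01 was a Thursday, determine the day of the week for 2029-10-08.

Count forward from the earlier date (October 8, 2029) to the later (May 1, 2031):
Day-of-year of October 8, 2029: 281.
Day-of-year of May 1, 2031: 121.
2029 has 365 days, so 365 − 281 = 84 days remain in 2029.
Full years: 2030: 365. Sum = 365.
Total: 84 + 365 + 121 = 570 days.
570 mod 7 = 3, so 3 days before Thursday is Monday.

Monday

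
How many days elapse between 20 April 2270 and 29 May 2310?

14648

Day-of-year of April 20, 2270: 110.
Day-of-year of May 29, 2310: 149.
2270 has 365 days, so 365 − 110 = 255 days remain in 2270.
Full years 2271–2309: 30 common + 9 leap = 30×365 + 9×366 = 14244 days.
Total: 255 + 14244 + 149 = 14648 days.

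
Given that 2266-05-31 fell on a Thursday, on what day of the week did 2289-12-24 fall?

From May 31, 2266 to May 31, 2289: 23 years, of which 6 contain a Feb 29 — 17×365 + 6×366 = 8401 days.
May 2289: 31 − 31 = 0 days remain.
Then June (30), July (31), August (31), September (30), October (31), November (30): 30 + 31 + 31 + 30 + 31 + 30 = 183 days.
December 1–24, 2289: 24 days.
Residual: 207 days.
Total: 8608 days.
8608 mod 7 = 5, so 5 days after Thursday is Tuesday.

Tuesday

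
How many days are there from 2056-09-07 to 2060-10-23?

Day-of-year of September 7, 2056: 251.
Day-of-year of October 23, 2060: 297.
2056 has 366 days, so 366 − 251 = 115 days remain in 2056.
Full years: 2057: 365; 2058: 365; 2059: 365. Sum = 1095.
Total: 115 + 1095 + 297 = 1507 days.

1507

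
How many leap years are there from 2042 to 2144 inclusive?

Years divisible by 4: 2044, 2048, …, 2144 — 26 in all.
Of these, 2100 is divisible by 100 but not 400, so not leap.
Leap years: 26 − 1 = 25.

25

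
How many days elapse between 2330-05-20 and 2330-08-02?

May 2330: 31 − 20 = 11 days remain.
Then June (30), July (31): 30 + 31 = 61 days.
August 1–2, 2330: 2 days.
Total: 11 + 61 + 2 = 74 days.

74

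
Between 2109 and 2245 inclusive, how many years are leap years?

33

Years divisible by 4: 2112, 2116, …, 2244 — 34 in all.
Of these, 2200 is divisible by 100 but not 400, so not leap.
Leap years: 34 − 1 = 33.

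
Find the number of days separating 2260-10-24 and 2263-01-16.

814

Day-of-year of October 24, 2260: 298.
Day-of-year of January 16, 2263: 16.
2260 has 366 days, so 366 − 298 = 68 days remain in 2260.
Full years: 2261: 365; 2262: 365. Sum = 730.
Total: 68 + 730 + 16 = 814 days.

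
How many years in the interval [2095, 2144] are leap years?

Years divisible by 4: 2096, 2100, …, 2144 — 13 in all.
Of these, 2100 is divisible by 100 but not 400, so not leap.
Leap years: 13 − 1 = 12.

12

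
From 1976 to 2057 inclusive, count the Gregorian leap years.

21

Years divisible by 4: 1976, 1980, …, 2056 — 21 in all.
2000 is divisible by 400, so still leap.
No century exceptions apply. Count: 21.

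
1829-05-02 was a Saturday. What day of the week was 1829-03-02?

Monday

Count forward from the earlier date (March 2, 1829) to the later (May 2, 1829):
March 1829: 31 − 2 = 29 days remain.
Then April (30): 30 days.
May 1–2, 1829: 2 days.
Total: 29 + 30 + 2 = 61 days.
61 mod 7 = 5, so 5 days before Saturday is Monday.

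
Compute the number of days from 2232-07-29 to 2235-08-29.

July 29, 2232 → July 29, 2233: 365 days.
July 29, 2233 → July 29, 2234: 365 days.
July 29, 2234 → July 29, 2235: 365 days.
July 2235: 31 − 29 = 2 days remain.
August 1–29, 2235: 29 days.
Residual: 31 days.
Total: 1126 days.

1126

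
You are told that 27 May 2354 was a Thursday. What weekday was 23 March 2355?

Wednesday

Day-of-year of May 27, 2354: 147.
Day-of-year of March 23, 2355: 82.
2354 has 365 days, so 365 − 147 = 218 days remain in 2354.
Total: 218 + 82 = 300 days.
300 mod 7 = 6, so 6 days after Thursday is Wednesday.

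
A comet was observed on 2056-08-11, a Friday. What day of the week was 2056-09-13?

August 2056: 31 − 11 = 20 days remain.
September 1–13, 2056: 13 days.
Total: 20 + 13 = 33 days.
33 mod 7 = 5, so 5 days after Friday is Wednesday.

Wednesday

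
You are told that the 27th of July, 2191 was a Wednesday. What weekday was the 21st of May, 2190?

Count forward from the earlier date (May 21, 2190) to the later (July 27, 2191):
Day-of-year of May 21, 2190: 141.
Day-of-year of July 27, 2191: 208.
2190 has 365 days, so 365 − 141 = 224 days remain in 2190.
Total: 224 + 208 = 432 days.
432 mod 7 = 5, so 5 days before Wednesday is Friday.

Friday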